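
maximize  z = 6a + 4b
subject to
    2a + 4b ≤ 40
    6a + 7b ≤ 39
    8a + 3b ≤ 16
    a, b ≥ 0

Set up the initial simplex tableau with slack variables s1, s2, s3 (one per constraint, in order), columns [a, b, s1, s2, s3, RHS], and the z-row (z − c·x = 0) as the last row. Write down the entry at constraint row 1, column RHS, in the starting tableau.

40

The RHS of constraint 1 is b_1 = 40.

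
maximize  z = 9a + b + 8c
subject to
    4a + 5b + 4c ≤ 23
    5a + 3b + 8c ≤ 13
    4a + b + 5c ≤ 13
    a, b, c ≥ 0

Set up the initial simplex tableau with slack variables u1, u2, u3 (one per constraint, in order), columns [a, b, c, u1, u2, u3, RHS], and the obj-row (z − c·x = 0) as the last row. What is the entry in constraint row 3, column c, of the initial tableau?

Constraint 3 has coefficient 5 on c.

5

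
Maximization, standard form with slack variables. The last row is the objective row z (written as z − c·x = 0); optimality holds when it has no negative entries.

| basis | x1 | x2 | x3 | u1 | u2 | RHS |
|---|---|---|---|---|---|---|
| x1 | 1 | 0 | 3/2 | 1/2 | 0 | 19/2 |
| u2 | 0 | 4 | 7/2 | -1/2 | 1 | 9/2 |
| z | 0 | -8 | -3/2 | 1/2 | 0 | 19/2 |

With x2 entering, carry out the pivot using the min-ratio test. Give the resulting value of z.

37/2

Ratio test on column x2 — row 1: entry 0 ≤ 0; row 2: (9/2)/4 = 9/8. Minimum is 9/8 at row 2 (u2 leaves); pivot element 4.
Pivot on row 2; the z-row RHS becomes 19/2 − (-8)·(9/8) = 37/2.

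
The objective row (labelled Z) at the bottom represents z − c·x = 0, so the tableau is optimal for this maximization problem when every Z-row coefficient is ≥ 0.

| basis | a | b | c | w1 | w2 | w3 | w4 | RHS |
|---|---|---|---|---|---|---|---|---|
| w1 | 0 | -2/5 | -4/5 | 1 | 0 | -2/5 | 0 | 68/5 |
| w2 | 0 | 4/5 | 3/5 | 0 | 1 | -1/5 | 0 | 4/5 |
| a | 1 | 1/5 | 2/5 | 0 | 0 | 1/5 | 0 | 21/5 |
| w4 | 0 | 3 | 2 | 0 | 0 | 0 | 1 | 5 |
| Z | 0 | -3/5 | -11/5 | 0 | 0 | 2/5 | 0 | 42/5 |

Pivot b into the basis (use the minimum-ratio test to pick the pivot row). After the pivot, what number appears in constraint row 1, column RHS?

Ratio test on column b — row 1: entry -2/5 ≤ 0; row 2: (4/5)/(4/5) = 1; row 3: (21/5)/(1/5) = 21; row 4: 5/3 = 5/3. Minimum is 1 at row 2 (w2 leaves); pivot element 4/5.
Divide row 2 by 4/5; eliminate column b from the other rows.
Row 1 update in column RHS: 68/5 − (-2/5)·1 = 14.

14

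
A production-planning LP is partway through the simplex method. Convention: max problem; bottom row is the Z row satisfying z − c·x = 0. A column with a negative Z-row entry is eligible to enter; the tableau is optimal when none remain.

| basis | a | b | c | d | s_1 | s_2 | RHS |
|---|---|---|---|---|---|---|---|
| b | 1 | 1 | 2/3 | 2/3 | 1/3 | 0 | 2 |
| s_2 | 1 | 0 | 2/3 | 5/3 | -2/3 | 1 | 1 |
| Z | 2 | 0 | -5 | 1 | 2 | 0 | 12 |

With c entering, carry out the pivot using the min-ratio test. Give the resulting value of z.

Ratio test on column c — row 1: 2/(2/3) = 3; row 2: 1/(2/3) = 3/2. Minimum is 3/2 at row 2 (s_2 leaves); pivot element 2/3.
Pivot on row 2; the Z-row RHS becomes 12 − (-5)·(3/2) = 39/2.

39/2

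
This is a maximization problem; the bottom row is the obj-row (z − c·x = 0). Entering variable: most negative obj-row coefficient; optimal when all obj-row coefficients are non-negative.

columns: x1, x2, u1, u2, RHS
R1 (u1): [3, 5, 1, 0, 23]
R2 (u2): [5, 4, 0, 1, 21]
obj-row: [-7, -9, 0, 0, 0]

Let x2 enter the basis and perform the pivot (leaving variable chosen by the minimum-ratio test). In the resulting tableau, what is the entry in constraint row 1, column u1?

Ratio test on column x2 — row 1: 23/5 = 23/5; row 2: 21/4 = 21/4. Minimum is 23/5 at row 1 (u1 leaves); pivot element 5.
Divide row 1 by 5; eliminate column x2 from the other rows.
In the new row 1, the u1 entry is the old entry divided by the pivot: 1/5 = 1/5.

1/5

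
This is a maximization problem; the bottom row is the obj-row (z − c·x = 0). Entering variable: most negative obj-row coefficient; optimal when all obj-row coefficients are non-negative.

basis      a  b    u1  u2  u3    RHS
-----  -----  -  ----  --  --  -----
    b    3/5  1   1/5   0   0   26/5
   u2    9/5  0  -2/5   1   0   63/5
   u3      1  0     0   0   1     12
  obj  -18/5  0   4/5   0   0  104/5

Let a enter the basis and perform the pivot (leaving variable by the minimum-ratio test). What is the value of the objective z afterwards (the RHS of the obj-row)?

46

Ratio test on column a — row 1: (26/5)/(3/5) = 26/3; row 2: (63/5)/(9/5) = 7; row 3: 12/1 = 12. Minimum is 7 at row 2 (u2 leaves); pivot element 9/5.
Pivot on row 2; the obj-row RHS becomes 104/5 − (-18/5)·7 = 46.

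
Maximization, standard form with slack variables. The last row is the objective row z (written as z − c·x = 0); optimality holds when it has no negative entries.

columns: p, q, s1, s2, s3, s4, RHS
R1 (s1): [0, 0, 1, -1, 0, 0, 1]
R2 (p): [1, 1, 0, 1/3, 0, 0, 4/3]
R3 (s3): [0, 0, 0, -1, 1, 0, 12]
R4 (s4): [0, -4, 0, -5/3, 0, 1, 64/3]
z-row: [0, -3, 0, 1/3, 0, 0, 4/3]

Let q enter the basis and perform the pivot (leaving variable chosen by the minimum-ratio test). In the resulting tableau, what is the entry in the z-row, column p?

Ratio test on column q — row 1: entry 0 ≤ 0; row 2: (4/3)/1 = 4/3; row 3: entry 0 ≤ 0; row 4: entry -4 ≤ 0. Minimum is 4/3 at row 2 (p leaves); pivot element 1.
Divide row 2 by 1; eliminate column q from the other rows.
z-row update in column p: 0 − (-3)·1 = 3.

3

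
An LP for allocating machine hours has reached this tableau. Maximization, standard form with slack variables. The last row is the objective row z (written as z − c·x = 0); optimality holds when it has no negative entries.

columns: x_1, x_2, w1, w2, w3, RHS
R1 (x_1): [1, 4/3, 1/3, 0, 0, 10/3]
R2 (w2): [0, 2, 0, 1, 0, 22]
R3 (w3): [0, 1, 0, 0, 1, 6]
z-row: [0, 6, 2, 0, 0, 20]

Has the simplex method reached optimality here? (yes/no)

yes

Every z-row coefficient is ≥ 0, so the tableau is optimal.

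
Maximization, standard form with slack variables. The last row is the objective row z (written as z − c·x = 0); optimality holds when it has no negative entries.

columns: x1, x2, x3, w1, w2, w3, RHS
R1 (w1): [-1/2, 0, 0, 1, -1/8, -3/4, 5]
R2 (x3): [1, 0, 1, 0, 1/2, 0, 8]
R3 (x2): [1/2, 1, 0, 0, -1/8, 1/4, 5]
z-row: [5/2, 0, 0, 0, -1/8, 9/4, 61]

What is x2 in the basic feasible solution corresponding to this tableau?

x2 is basic (row 3); its value is the RHS of that row, 5.

5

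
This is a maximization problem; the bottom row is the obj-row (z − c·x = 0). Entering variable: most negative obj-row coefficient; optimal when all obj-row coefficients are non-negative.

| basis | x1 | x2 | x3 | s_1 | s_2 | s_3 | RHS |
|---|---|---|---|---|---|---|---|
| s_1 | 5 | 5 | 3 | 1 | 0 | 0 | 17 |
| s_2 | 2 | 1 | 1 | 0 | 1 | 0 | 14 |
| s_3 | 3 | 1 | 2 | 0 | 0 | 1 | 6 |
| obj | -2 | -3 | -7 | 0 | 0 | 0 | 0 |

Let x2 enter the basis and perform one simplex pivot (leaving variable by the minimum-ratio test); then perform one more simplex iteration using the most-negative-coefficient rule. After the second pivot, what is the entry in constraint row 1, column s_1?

Ratio test on column x2 — row 1: 17/5 = 17/5; row 2: 14/1 = 14; row 3: 6/1 = 6. Minimum is 17/5 at row 1 (s_1 leaves); pivot element 5.
Divide row 1 by 5; eliminate column x2 from the other rows.
Second iteration: most negative obj-row entry is -26/5 in column x3, so x3 enters.
Ratio test on column x3 — row 1: (17/5)/(3/5) = 17/3; row 2: (53/5)/(2/5) = 53/2; row 3: (13/5)/(7/5) = 13/7. Minimum is 13/7 at row 3 (s_3 leaves); pivot element 7/5.
Divide row 3 by 7/5; eliminate column x3 from the other rows.
After both pivots, the entry at constraint row 1, column s_1 is 2/7.

2/7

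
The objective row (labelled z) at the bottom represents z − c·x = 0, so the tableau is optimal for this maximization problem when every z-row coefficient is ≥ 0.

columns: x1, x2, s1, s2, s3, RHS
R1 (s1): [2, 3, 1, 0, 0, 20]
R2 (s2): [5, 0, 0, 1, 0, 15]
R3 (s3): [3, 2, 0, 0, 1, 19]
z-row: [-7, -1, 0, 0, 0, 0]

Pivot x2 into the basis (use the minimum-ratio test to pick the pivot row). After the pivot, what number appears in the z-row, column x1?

-19/3

Ratio test on column x2 — row 1: 20/3 = 20/3; row 2: entry 0 ≤ 0; row 3: 19/2 = 19/2. Minimum is 20/3 at row 1 (s1 leaves); pivot element 3.
Divide row 1 by 3; eliminate column x2 from the other rows.
z-row update in column x1: -7 − (-1)·(2/3) = -19/3.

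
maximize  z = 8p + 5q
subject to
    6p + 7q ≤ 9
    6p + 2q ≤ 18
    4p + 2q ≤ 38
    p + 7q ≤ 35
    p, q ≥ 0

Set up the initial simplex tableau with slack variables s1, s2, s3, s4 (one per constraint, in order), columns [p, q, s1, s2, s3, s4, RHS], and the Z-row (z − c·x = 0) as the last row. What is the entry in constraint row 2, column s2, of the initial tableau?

1

Slack s2 belongs to constraint 2; its column is the unit vector e_2, so the entry in row 2 is 1.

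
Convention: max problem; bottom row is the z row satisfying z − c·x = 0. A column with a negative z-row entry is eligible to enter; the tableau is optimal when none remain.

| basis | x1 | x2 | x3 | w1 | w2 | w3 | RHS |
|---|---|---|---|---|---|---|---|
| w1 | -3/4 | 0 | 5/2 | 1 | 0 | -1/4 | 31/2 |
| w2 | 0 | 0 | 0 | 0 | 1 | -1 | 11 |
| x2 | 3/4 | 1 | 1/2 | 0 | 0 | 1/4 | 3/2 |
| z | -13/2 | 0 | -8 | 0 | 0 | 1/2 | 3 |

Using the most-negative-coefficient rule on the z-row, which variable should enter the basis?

x3

Negative z-row entries: x1: -13/2, x3: -8.
The most negative is -8 in column x3, so x3 enters.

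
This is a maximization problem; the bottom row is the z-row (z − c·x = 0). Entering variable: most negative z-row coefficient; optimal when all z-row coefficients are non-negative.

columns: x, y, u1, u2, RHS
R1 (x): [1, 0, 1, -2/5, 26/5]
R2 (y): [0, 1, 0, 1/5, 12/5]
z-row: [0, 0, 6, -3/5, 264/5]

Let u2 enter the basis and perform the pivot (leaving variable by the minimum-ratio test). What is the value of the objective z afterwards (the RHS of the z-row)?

60

Ratio test on column u2 — row 1: entry -2/5 ≤ 0; row 2: (12/5)/(1/5) = 12. Minimum is 12 at row 2 (y leaves); pivot element 1/5.
Pivot on row 2; the z-row RHS becomes 264/5 − (-3/5)·12 = 60.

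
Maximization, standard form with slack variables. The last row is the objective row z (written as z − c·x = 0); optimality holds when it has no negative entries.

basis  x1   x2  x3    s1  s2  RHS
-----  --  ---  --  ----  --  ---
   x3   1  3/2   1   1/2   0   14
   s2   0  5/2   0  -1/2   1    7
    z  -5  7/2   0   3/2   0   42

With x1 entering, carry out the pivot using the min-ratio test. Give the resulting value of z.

Ratio test on column x1 — row 1: 14/1 = 14; row 2: entry 0 ≤ 0. Minimum is 14 at row 1 (x3 leaves); pivot element 1.
Pivot on row 1; the z-row RHS becomes 42 − (-5)·14 = 112.

112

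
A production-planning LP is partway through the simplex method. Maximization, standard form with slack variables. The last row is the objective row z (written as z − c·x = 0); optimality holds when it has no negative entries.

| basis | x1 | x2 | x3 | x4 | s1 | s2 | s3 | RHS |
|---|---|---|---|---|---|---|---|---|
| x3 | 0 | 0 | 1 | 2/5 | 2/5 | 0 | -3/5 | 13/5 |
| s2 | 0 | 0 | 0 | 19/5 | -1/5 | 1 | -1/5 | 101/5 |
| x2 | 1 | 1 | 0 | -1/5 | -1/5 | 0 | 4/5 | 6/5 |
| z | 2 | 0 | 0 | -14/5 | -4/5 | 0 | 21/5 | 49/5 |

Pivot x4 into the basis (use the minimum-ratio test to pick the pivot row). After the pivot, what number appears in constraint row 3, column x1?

1

Ratio test on column x4 — row 1: (13/5)/(2/5) = 13/2; row 2: (101/5)/(19/5) = 101/19; row 3: entry -1/5 ≤ 0. Minimum is 101/19 at row 2 (s2 leaves); pivot element 19/5.
Divide row 2 by 19/5; eliminate column x4 from the other rows.
Row 3 update in column x1: 1 − (-1/5)·0 = 1.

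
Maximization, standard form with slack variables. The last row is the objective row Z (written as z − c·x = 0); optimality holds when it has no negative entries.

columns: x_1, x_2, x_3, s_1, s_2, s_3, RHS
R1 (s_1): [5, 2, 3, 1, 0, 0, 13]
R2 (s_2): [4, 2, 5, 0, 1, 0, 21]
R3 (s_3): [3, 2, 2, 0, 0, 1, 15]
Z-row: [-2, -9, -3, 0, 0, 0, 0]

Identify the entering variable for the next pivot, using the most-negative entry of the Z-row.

Negative Z-row entries: x_1: -2, x_2: -9, x_3: -3.
The most negative is -9 in column x_2, so x_2 enters.

x_2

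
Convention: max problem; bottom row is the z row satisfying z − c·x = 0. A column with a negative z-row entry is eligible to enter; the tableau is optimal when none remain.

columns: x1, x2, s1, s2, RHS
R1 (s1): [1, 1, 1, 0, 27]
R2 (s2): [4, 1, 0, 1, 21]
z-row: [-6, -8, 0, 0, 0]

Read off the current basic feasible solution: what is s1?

27

s1 is basic (row 1); its value is the RHS of that row, 27.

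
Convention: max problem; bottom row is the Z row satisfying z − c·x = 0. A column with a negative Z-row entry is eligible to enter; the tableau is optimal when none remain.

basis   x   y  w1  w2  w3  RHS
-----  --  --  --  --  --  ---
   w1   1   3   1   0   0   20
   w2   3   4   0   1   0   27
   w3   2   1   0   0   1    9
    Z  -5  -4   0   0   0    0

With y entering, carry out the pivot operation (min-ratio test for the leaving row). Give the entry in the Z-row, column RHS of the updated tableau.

Ratio test on column y — row 1: 20/3 = 20/3; row 2: 27/4 = 27/4; row 3: 9/1 = 9. Minimum is 20/3 at row 1 (w1 leaves); pivot element 3.
Divide row 1 by 3; eliminate column y from the other rows.
Z-row update in column RHS: 0 − (-4)·(20/3) = 80/3.

80/3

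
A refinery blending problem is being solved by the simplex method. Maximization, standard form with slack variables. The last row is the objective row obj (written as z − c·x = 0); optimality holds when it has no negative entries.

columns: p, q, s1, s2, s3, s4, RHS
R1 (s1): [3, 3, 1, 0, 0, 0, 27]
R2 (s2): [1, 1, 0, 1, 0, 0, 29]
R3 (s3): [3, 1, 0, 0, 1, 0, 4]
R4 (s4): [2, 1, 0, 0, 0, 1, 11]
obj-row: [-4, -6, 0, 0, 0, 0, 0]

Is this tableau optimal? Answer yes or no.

no

The obj-row has a negative entry -6 in column q, so it is not optimal.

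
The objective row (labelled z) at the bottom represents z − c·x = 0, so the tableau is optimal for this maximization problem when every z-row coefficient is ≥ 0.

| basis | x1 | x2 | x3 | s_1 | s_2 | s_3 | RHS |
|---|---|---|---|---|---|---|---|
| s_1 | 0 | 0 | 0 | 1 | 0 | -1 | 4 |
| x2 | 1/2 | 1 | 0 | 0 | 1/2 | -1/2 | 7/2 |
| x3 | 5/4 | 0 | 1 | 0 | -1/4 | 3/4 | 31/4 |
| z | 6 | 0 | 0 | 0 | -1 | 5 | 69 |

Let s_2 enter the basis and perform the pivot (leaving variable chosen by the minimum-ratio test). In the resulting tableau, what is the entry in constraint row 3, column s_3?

1/2

Ratio test on column s_2 — row 1: entry 0 ≤ 0; row 2: (7/2)/(1/2) = 7; row 3: entry -1/4 ≤ 0. Minimum is 7 at row 2 (x2 leaves); pivot element 1/2.
Divide row 2 by 1/2; eliminate column s_2 from the other rows.
Row 3 update in column s_3: 3/4 − (-1/4)·(-1) = 1/2.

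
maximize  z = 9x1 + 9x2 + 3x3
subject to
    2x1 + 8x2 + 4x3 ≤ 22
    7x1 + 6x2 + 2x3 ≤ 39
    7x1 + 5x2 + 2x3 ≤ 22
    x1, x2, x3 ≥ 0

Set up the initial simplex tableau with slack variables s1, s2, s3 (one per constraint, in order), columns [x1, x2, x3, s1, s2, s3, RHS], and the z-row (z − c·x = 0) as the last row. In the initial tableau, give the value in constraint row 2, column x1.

7

Constraint 2 has coefficient 7 on x1.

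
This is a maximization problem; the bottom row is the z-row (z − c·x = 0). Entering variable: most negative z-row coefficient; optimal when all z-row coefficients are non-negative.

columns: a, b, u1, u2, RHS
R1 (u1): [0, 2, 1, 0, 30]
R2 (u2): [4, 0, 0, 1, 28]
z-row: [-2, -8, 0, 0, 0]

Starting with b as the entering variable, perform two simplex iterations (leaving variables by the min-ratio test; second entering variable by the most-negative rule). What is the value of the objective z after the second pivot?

Ratio test on column b — row 1: 30/2 = 15; row 2: entry 0 ≤ 0. Minimum is 15 at row 1 (u1 leaves); pivot element 2.
Pivot on row 1; the z-row RHS becomes 0 − (-8)·15 = 120.
Next entering variable (most negative z-row entry -2): a.
Ratio test on column a — row 1: entry 0 ≤ 0; row 2: 28/4 = 7. Minimum is 7 at row 2 (u2 leaves); pivot element 4.
After the second pivot the z-row RHS is 120 − (-2)·7 = 134.

134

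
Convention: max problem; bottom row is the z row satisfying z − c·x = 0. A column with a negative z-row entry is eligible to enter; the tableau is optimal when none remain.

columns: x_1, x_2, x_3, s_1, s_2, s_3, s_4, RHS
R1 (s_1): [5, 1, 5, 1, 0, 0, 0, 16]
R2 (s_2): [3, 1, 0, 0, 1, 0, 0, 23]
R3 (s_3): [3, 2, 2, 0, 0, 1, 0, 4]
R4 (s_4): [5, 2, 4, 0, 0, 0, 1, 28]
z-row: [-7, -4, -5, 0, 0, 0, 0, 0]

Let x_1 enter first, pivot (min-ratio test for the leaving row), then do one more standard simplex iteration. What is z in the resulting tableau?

10

Ratio test on column x_1 — row 1: 16/5 = 16/5; row 2: 23/3 = 23/3; row 3: 4/3 = 4/3; row 4: 28/5 = 28/5. Minimum is 4/3 at row 3 (s_3 leaves); pivot element 3.
Pivot on row 3; the z-row RHS becomes 0 − (-7)·(4/3) = 28/3.
Next entering variable (most negative z-row entry -1/3): x_3.
Ratio test on column x_3 — row 1: (28/3)/(5/3) = 28/5; row 2: entry -2 ≤ 0; row 3: (4/3)/(2/3) = 2; row 4: (64/3)/(2/3) = 32. Minimum is 2 at row 3 (x_1 leaves); pivot element 2/3.
After the second pivot the z-row RHS is 28/3 − (-1/3)·2 = 10.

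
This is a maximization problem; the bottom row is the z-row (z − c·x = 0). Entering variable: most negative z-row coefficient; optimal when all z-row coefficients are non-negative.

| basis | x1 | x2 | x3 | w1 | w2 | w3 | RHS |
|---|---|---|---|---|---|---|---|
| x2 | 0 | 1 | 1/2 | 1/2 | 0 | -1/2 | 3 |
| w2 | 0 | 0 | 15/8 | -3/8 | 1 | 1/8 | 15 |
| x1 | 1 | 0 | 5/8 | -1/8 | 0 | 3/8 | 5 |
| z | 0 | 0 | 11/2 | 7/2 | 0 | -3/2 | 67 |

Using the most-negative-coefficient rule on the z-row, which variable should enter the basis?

w3

Negative z-row entries: w3: -3/2.
The most negative is -3/2 in column w3, so w3 enters.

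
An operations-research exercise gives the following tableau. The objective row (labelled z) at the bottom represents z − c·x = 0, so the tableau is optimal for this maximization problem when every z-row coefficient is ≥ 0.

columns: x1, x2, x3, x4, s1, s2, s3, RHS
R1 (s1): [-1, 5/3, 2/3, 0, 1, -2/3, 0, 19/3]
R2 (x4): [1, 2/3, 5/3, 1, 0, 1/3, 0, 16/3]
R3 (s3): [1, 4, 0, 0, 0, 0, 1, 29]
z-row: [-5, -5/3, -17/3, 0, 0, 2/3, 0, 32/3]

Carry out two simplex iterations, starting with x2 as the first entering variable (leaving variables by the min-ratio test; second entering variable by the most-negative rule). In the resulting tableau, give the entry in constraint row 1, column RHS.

Ratio test on column x2 — row 1: (19/3)/(5/3) = 19/5; row 2: (16/3)/(2/3) = 8; row 3: 29/4 = 29/4. Minimum is 19/5 at row 1 (s1 leaves); pivot element 5/3.
Divide row 1 by 5/3; eliminate column x2 from the other rows.
Second iteration: most negative z-row entry is -6 in column x1, so x1 enters.
Ratio test on column x1 — row 1: entry -3/5 ≤ 0; row 2: (14/5)/(7/5) = 2; row 3: (69/5)/(17/5) = 69/17. Minimum is 2 at row 2 (x4 leaves); pivot element 7/5.
Divide row 2 by 7/5; eliminate column x1 from the other rows.
After both pivots, the entry at constraint row 1, column RHS is 5.

5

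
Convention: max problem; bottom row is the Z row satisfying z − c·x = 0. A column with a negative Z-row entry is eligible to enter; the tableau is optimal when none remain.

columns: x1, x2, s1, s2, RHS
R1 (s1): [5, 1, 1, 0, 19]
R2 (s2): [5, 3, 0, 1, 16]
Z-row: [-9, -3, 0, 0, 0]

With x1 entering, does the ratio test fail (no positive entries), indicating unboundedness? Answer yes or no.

Column x1 has positive entries in row(s) 1, 2, so the ratio test bounds it — not unbounded.

no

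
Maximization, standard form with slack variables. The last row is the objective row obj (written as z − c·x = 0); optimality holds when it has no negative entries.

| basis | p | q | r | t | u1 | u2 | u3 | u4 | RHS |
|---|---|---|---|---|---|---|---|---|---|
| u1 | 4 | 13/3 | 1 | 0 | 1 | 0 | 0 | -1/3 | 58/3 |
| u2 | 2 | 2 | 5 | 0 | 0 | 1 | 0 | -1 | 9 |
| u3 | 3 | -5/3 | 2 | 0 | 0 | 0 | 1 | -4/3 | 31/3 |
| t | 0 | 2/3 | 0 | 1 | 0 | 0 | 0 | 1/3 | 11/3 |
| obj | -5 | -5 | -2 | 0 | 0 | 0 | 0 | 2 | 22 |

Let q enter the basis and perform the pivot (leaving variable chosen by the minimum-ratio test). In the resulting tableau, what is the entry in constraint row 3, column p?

Ratio test on column q — row 1: (58/3)/(13/3) = 58/13; row 2: 9/2 = 9/2; row 3: entry -5/3 ≤ 0; row 4: (11/3)/(2/3) = 11/2. Minimum is 58/13 at row 1 (u1 leaves); pivot element 13/3.
Divide row 1 by 13/3; eliminate column q from the other rows.
Row 3 update in column p: 3 − (-5/3)·(12/13) = 59/13.

59/13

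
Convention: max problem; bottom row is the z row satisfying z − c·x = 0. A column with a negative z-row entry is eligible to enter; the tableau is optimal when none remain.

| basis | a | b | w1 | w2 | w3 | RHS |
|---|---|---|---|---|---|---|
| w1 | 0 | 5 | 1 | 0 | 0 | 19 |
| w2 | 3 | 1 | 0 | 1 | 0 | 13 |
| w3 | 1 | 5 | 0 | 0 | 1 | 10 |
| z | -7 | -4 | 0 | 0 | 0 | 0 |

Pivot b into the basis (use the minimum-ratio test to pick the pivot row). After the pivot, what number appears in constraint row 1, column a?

Ratio test on column b — row 1: 19/5 = 19/5; row 2: 13/1 = 13; row 3: 10/5 = 2. Minimum is 2 at row 3 (w3 leaves); pivot element 5.
Divide row 3 by 5; eliminate column b from the other rows.
Row 1 update in column a: 0 − 5·(1/5) = -1.

-1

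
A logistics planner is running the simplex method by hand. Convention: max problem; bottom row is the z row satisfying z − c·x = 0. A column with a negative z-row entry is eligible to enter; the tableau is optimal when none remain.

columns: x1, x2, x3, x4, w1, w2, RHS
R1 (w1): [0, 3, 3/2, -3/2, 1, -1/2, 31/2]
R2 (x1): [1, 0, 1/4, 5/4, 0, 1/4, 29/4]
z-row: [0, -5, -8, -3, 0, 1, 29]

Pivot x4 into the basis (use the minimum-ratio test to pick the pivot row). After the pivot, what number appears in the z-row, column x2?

-5

Ratio test on column x4 — row 1: entry -3/2 ≤ 0; row 2: (29/4)/(5/4) = 29/5. Minimum is 29/5 at row 2 (x1 leaves); pivot element 5/4.
Divide row 2 by 5/4; eliminate column x4 from the other rows.
z-row update in column x2: -5 − (-3)·0 = -5.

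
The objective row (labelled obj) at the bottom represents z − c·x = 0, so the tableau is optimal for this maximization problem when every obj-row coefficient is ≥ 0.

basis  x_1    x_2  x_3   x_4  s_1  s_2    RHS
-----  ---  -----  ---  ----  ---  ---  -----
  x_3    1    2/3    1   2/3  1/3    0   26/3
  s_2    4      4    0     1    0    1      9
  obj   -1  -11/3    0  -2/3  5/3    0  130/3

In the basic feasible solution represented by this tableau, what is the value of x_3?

x_3 is basic (row 1); its value is the RHS of that row, 26/3.

26/3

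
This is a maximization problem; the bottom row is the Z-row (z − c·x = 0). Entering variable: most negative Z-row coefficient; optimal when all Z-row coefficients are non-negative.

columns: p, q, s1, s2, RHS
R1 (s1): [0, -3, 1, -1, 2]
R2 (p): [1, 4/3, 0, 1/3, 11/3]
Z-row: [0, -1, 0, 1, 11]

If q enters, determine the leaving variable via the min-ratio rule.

p

Column q entries and ratios — s1: -3 ≤ 0, skip; p: (11/3)/(4/3) = 11/4.
Smallest ratio is 11/4 in the row of p, so p leaves.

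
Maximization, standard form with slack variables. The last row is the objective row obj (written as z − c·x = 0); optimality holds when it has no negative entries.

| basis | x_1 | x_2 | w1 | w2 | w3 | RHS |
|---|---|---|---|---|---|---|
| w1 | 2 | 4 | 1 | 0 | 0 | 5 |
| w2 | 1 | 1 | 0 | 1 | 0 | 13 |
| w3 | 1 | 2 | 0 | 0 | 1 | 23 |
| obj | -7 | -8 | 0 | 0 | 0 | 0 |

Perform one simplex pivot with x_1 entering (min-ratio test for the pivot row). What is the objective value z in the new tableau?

35/2

Ratio test on column x_1 — row 1: 5/2 = 5/2; row 2: 13/1 = 13; row 3: 23/1 = 23. Minimum is 5/2 at row 1 (w1 leaves); pivot element 2.
Pivot on row 1; the obj-row RHS becomes 0 − (-7)·(5/2) = 35/2.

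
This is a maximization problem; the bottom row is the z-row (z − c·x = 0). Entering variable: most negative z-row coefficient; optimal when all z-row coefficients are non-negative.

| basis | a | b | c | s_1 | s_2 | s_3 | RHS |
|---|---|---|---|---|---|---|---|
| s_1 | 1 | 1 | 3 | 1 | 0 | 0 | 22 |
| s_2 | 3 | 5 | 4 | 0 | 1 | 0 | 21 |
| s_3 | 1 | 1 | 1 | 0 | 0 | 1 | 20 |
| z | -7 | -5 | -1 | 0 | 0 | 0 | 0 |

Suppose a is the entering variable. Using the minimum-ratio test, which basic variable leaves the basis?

Column a entries and ratios — s_1: 22/1 = 22; s_2: 21/3 = 7; s_3: 20/1 = 20.
Smallest ratio is 7 in the row of s_2, so s_2 leaves.

s_2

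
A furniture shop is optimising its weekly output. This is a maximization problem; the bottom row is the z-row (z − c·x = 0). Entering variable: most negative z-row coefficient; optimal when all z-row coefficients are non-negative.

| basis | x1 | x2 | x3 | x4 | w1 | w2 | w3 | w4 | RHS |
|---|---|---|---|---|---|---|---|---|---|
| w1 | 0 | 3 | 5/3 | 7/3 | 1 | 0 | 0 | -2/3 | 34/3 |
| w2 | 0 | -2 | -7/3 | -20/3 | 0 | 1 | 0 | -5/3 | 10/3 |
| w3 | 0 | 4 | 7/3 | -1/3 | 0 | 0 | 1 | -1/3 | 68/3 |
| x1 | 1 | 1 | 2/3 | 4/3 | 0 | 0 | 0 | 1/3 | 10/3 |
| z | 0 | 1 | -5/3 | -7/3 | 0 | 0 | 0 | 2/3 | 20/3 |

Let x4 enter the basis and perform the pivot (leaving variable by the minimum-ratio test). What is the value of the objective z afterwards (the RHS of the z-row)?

25/2

Ratio test on column x4 — row 1: (34/3)/(7/3) = 34/7; row 2: entry -20/3 ≤ 0; row 3: entry -1/3 ≤ 0; row 4: (10/3)/(4/3) = 5/2. Minimum is 5/2 at row 4 (x1 leaves); pivot element 4/3.
Pivot on row 4; the z-row RHS becomes 20/3 − (-7/3)·(5/2) = 25/2.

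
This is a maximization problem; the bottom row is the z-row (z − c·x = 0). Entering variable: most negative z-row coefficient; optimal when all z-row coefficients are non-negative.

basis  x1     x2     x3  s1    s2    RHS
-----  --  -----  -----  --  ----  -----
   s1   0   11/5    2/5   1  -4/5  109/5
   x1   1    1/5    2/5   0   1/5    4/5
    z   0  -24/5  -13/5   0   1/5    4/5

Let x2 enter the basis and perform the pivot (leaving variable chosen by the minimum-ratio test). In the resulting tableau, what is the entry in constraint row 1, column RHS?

13

Ratio test on column x2 — row 1: (109/5)/(11/5) = 109/11; row 2: (4/5)/(1/5) = 4. Minimum is 4 at row 2 (x1 leaves); pivot element 1/5.
Divide row 2 by 1/5; eliminate column x2 from the other rows.
Row 1 update in column RHS: 109/5 − (11/5)·4 = 13.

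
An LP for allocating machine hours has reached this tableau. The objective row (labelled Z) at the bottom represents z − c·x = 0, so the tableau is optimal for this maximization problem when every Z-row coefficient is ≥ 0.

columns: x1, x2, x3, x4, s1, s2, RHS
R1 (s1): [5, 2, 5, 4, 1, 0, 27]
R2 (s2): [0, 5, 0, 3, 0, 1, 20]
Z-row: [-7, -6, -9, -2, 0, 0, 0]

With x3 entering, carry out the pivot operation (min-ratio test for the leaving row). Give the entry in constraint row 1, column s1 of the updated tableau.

1/5

Ratio test on column x3 — row 1: 27/5 = 27/5; row 2: entry 0 ≤ 0. Minimum is 27/5 at row 1 (s1 leaves); pivot element 5.
Divide row 1 by 5; eliminate column x3 from the other rows.
In the new row 1, the s1 entry is the old entry divided by the pivot: 1/5 = 1/5.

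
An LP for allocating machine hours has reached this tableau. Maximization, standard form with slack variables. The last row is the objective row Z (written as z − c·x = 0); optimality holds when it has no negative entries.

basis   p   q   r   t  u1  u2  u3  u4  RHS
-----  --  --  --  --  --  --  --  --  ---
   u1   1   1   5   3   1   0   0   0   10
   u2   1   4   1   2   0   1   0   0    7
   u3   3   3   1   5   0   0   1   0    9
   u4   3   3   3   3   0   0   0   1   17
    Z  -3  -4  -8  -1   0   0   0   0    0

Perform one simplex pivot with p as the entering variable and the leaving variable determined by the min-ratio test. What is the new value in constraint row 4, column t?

-2

Ratio test on column p — row 1: 10/1 = 10; row 2: 7/1 = 7; row 3: 9/3 = 3; row 4: 17/3 = 17/3. Minimum is 3 at row 3 (u3 leaves); pivot element 3.
Divide row 3 by 3; eliminate column p from the other rows.
Row 4 update in column t: 3 − 3·(5/3) = -2.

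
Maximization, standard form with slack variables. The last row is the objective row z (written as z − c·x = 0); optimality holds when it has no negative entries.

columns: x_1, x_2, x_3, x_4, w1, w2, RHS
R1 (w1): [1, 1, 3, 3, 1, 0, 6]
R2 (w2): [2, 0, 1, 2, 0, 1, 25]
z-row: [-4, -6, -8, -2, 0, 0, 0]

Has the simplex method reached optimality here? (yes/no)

no

The z-row has a negative entry -8 in column x_3, so it is not optimal.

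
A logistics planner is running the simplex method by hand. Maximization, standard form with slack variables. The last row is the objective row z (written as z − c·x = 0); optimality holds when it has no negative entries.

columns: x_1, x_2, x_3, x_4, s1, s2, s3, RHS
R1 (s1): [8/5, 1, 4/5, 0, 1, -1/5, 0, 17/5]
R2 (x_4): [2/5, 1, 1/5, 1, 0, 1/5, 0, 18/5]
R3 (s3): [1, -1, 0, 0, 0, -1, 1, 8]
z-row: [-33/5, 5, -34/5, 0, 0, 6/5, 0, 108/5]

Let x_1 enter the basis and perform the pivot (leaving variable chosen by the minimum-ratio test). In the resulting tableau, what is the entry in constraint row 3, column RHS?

Ratio test on column x_1 — row 1: (17/5)/(8/5) = 17/8; row 2: (18/5)/(2/5) = 9; row 3: 8/1 = 8. Minimum is 17/8 at row 1 (s1 leaves); pivot element 8/5.
Divide row 1 by 8/5; eliminate column x_1 from the other rows.
Row 3 update in column RHS: 8 − 1·(17/8) = 47/8.

47/8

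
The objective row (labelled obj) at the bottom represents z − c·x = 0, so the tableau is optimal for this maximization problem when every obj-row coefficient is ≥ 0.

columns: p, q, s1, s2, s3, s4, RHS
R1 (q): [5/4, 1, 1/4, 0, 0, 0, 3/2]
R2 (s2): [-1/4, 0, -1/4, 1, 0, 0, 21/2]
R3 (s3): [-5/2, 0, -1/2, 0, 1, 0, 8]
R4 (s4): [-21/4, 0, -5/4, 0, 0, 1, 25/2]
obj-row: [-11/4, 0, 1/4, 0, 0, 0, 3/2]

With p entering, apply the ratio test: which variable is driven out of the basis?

Column p entries and ratios — q: (3/2)/(5/4) = 6/5; s2: -1/4 ≤ 0, skip; s3: -5/2 ≤ 0, skip; s4: -21/4 ≤ 0, skip.
Smallest ratio is 6/5 in the row of q, so q leaves.

q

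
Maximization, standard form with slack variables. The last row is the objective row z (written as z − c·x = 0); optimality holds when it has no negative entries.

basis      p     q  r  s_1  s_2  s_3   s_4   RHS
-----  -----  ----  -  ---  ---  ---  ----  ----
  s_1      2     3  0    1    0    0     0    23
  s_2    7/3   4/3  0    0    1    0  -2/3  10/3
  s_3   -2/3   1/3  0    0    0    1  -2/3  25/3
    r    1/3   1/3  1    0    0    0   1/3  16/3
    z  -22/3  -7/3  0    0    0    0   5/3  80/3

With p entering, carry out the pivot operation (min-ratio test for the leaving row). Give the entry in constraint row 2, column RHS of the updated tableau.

10/7

Ratio test on column p — row 1: 23/2 = 23/2; row 2: (10/3)/(7/3) = 10/7; row 3: entry -2/3 ≤ 0; row 4: (16/3)/(1/3) = 16. Minimum is 10/7 at row 2 (s_2 leaves); pivot element 7/3.
Divide row 2 by 7/3; eliminate column p from the other rows.
In the new row 2, the RHS entry is the old entry divided by the pivot: (10/3)/(7/3) = 10/7.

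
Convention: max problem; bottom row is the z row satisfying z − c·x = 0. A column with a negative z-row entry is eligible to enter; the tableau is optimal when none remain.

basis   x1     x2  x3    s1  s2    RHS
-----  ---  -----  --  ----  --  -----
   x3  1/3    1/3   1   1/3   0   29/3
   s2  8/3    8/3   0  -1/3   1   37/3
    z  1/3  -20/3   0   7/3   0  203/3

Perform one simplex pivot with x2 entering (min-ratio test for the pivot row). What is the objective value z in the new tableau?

Ratio test on column x2 — row 1: (29/3)/(1/3) = 29; row 2: (37/3)/(8/3) = 37/8. Minimum is 37/8 at row 2 (s2 leaves); pivot element 8/3.
Pivot on row 2; the z-row RHS becomes 203/3 − (-20/3)·(37/8) = 197/2.

197/2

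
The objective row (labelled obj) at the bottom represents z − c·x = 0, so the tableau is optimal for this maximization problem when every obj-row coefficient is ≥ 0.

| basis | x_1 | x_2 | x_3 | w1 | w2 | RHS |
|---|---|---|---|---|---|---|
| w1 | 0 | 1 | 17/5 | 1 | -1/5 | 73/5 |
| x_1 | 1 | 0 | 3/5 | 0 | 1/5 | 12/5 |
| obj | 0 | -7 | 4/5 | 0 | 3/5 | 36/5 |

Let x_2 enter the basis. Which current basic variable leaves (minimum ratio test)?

Column x_2 entries and ratios — w1: (73/5)/1 = 73/5; x_1: 0 ≤ 0, skip.
Smallest ratio is 73/5 in the row of w1, so w1 leaves.

w1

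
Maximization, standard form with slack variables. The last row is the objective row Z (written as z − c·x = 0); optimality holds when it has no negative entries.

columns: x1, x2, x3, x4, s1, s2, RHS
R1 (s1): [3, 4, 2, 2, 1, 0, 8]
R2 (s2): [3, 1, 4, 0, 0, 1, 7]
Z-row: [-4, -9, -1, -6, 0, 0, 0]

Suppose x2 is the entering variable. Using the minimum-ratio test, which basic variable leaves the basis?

Column x2 entries and ratios — s1: 8/4 = 2; s2: 7/1 = 7.
Smallest ratio is 2 in the row of s1, so s1 leaves.

s1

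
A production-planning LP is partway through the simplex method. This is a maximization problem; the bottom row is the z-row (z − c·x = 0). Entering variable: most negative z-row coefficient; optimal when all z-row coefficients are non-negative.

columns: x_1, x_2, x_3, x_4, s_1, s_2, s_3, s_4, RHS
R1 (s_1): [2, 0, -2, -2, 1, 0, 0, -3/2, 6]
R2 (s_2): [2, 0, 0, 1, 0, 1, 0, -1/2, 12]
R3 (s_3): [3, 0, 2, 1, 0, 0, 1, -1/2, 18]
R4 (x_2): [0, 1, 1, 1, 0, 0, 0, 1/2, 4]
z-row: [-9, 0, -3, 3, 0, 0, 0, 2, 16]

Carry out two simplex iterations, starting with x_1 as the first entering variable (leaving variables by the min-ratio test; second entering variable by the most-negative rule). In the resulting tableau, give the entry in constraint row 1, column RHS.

Ratio test on column x_1 — row 1: 6/2 = 3; row 2: 12/2 = 6; row 3: 18/3 = 6; row 4: entry 0 ≤ 0. Minimum is 3 at row 1 (s_1 leaves); pivot element 2.
Divide row 1 by 2; eliminate column x_1 from the other rows.
Second iteration: most negative z-row entry is -12 in column x_3, so x_3 enters.
Ratio test on column x_3 — row 1: entry -1 ≤ 0; row 2: 6/2 = 3; row 3: 9/5 = 9/5; row 4: 4/1 = 4. Minimum is 9/5 at row 3 (s_3 leaves); pivot element 5.
Divide row 3 by 5; eliminate column x_3 from the other rows.
After both pivots, the entry at constraint row 1, column RHS is 24/5.

24/5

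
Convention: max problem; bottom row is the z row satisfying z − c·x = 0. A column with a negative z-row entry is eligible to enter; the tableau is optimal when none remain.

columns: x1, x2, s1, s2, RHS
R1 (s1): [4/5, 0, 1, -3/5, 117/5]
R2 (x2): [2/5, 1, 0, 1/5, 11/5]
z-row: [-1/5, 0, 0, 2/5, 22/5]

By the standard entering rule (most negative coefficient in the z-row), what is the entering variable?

Negative z-row entries: x1: -1/5.
The most negative is -1/5 in column x1, so x1 enters.

x1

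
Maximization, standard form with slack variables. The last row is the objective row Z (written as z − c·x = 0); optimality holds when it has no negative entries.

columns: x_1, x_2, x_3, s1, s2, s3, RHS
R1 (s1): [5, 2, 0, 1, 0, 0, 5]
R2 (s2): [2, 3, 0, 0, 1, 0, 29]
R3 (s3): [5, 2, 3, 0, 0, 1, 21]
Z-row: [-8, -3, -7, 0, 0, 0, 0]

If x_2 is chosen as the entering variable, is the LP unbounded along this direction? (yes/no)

Column x_2 has positive entries in row(s) 1, 2, 3, so the ratio test bounds it — not unbounded.

no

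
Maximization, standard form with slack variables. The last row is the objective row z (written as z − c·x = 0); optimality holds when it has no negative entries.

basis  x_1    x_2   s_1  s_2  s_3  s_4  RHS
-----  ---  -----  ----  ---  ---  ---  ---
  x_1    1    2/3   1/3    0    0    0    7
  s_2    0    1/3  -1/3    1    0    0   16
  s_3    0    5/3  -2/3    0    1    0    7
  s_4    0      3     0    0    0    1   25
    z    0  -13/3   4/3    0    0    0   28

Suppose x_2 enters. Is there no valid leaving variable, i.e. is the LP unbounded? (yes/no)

no

Column x_2 has positive entries in row(s) 1, 2, 3, 4, so the ratio test bounds it — not unbounded.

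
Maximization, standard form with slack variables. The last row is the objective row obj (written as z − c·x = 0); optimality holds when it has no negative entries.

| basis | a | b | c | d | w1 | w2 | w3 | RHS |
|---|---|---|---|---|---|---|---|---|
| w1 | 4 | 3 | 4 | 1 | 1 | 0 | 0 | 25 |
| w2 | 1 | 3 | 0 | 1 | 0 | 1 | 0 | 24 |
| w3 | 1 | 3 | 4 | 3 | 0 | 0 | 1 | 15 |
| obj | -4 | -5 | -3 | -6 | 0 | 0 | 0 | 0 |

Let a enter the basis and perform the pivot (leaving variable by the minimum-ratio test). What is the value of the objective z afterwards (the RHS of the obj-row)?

Ratio test on column a — row 1: 25/4 = 25/4; row 2: 24/1 = 24; row 3: 15/1 = 15. Minimum is 25/4 at row 1 (w1 leaves); pivot element 4.
Pivot on row 1; the obj-row RHS becomes 0 − (-4)·(25/4) = 25.

25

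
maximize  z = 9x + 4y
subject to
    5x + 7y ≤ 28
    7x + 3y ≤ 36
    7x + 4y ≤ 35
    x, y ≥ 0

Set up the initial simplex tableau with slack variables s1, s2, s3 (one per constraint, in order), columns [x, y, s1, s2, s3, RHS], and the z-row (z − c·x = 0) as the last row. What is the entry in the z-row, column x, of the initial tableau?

The z-row carries the negated objective coefficients: the x entry is -9.

-9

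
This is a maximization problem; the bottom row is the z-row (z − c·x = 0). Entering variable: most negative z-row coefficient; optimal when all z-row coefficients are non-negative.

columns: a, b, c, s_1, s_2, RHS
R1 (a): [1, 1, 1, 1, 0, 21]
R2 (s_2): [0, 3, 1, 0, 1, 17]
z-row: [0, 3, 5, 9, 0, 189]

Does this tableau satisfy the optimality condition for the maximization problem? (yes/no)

Every z-row coefficient is ≥ 0, so the tableau is optimal.

yes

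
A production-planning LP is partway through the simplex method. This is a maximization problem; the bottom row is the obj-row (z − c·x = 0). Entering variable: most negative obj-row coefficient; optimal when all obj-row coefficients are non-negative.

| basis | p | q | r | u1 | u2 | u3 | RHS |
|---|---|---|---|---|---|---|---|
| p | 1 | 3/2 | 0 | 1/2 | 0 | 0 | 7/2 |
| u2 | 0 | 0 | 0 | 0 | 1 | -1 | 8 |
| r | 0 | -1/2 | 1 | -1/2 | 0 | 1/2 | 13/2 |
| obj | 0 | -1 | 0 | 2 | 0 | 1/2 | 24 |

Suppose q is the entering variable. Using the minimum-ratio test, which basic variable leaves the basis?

Column q entries and ratios — p: (7/2)/(3/2) = 7/3; u2: 0 ≤ 0, skip; r: -1/2 ≤ 0, skip.
Smallest ratio is 7/3 in the row of p, so p leaves.

p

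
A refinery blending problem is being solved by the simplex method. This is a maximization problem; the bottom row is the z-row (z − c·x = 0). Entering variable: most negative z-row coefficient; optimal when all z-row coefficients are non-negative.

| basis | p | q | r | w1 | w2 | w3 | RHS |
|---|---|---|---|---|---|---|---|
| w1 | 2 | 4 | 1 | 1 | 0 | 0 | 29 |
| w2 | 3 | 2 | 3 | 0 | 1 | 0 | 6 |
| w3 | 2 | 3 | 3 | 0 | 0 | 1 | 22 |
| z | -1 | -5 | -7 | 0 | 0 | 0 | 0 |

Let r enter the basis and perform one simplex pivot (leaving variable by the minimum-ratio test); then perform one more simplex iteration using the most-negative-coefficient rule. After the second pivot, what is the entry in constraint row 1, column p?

Ratio test on column r — row 1: 29/1 = 29; row 2: 6/3 = 2; row 3: 22/3 = 22/3. Minimum is 2 at row 2 (w2 leaves); pivot element 3.
Divide row 2 by 3; eliminate column r from the other rows.
Second iteration: most negative z-row entry is -1/3 in column q, so q enters.
Ratio test on column q — row 1: 27/(10/3) = 81/10; row 2: 2/(2/3) = 3; row 3: 16/1 = 16. Minimum is 3 at row 2 (r leaves); pivot element 2/3.
Divide row 2 by 2/3; eliminate column q from the other rows.
After both pivots, the entry at constraint row 1, column p is -4.

-4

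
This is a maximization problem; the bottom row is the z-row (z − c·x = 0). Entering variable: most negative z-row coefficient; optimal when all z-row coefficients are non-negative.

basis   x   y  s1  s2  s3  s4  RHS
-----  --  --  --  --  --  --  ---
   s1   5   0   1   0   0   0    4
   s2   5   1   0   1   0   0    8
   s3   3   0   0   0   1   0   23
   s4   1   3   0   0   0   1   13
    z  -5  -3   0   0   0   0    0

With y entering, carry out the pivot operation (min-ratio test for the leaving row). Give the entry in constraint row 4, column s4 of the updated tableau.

Ratio test on column y — row 1: entry 0 ≤ 0; row 2: 8/1 = 8; row 3: entry 0 ≤ 0; row 4: 13/3 = 13/3. Minimum is 13/3 at row 4 (s4 leaves); pivot element 3.
Divide row 4 by 3; eliminate column y from the other rows.
In the new row 4, the s4 entry is the old entry divided by the pivot: 1/3 = 1/3.

1/3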